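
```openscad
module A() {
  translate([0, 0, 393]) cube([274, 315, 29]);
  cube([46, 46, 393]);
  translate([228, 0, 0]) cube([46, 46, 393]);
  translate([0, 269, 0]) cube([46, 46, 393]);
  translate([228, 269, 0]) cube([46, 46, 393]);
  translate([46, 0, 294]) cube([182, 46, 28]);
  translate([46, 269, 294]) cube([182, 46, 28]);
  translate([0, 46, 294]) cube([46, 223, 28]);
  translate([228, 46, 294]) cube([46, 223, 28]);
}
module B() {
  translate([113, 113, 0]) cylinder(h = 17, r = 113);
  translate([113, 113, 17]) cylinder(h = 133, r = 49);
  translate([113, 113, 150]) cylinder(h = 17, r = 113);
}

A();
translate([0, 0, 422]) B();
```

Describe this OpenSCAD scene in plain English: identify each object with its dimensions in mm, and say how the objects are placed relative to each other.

A is a simple wooden stool: a rectangular seat 274 mm (x) by 315 mm (y), 29 mm thick, top face at z = 422 mm, on four square legs, each 46×46 mm in cross-section. The legs rest on z = 0, each flush with a corner of the seat. Four stretchers, 46 mm wide and 28 mm tall, connect adjacent legs with their undersides at z = 294 mm, each running between the inner faces of the legs it joins and aligned with the legs' outer faces on the other axis.

B is a spool: two coaxial disc flanges of radius 113 mm and thickness 17 mm, joined by a core cylinder of radius 49 mm and height 133 mm. The lower flange rests on z = 0 and the three cylinders share a vertical axis.

The spool is on top of the stool.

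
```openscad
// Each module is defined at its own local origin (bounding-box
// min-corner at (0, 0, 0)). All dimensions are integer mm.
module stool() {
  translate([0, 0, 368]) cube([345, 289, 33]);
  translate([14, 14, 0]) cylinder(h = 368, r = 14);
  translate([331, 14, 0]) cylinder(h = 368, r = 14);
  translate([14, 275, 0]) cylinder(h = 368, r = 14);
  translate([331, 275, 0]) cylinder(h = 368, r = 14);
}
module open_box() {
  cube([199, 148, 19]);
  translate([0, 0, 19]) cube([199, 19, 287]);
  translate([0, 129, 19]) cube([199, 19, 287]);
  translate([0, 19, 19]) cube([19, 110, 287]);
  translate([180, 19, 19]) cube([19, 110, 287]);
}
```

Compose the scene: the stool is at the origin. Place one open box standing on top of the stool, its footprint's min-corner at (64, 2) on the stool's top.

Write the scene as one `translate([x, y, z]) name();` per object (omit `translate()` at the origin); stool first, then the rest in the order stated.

stool();
translate([64, 2, 401]) open_box();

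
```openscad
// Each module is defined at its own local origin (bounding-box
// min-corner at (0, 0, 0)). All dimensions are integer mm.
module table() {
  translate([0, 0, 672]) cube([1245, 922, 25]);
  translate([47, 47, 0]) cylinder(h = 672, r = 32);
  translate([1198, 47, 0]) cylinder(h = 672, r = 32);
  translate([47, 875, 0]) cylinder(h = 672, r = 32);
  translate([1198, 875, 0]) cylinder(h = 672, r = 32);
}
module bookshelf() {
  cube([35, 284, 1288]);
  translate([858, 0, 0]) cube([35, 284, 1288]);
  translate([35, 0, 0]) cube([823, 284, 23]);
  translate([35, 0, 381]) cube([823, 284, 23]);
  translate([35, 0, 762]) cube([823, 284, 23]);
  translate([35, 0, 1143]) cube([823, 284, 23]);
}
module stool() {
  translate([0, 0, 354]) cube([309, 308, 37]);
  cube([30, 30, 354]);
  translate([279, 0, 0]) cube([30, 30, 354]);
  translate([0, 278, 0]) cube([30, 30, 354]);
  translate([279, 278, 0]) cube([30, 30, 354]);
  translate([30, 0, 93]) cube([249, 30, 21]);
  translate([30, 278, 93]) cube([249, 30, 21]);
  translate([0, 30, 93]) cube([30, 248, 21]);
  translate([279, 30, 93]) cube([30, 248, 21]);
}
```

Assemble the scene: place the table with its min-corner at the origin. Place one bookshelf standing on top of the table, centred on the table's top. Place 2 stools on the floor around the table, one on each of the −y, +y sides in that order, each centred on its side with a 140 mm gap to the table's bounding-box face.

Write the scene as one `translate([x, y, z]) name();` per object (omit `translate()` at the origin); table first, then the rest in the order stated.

table();
translate([176, 319, 697]) bookshelf();
translate([468, -448, 0]) stool();
translate([468, 1062, 0]) stool();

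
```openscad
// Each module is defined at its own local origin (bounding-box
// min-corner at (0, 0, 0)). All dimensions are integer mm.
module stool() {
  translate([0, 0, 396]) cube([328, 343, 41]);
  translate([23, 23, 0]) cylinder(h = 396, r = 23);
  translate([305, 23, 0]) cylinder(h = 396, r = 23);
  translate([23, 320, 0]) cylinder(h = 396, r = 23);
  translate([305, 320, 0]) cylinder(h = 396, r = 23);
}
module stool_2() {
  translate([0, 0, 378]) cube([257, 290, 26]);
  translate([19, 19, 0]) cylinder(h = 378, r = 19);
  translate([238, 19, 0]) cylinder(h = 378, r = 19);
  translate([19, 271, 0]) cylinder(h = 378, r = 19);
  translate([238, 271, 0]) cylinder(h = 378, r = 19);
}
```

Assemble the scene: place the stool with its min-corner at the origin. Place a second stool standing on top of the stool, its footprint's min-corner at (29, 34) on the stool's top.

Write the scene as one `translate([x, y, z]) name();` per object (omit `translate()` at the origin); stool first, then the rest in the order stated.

stool();
translate([29, 34, 437]) stool_2();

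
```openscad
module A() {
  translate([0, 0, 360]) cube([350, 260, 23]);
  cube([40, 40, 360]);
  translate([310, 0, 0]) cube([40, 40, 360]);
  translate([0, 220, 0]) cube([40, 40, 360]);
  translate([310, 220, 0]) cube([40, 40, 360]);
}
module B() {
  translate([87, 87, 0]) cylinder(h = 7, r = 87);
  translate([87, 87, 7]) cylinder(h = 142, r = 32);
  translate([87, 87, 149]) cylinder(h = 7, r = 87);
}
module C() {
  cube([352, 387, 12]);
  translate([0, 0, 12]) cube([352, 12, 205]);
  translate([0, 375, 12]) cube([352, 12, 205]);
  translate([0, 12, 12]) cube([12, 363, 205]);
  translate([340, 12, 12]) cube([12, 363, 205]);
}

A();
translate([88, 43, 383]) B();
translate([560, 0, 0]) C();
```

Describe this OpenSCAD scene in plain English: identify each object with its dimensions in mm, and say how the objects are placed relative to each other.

A is a simple wooden stool: a rectangular seat 350 mm (x) by 260 mm (y), 23 mm thick, top face at z = 383 mm, on four square legs, each 40×40 mm in cross-section. The legs rest on z = 0, each flush with a corner of the seat.

B is a spool: two coaxial disc flanges of radius 87 mm and thickness 7 mm, joined by a core cylinder of radius 32 mm and height 142 mm. The lower flange rests on z = 0 and the three cylinders share a vertical axis.

C is an open storage box with external size 352×387×217 mm and wall thickness 12 mm (the base is also 12 mm thick). The base covers the whole footprint; the four walls stand on the base, with the y-facing walls full-width and the x-facing walls fitting between their inner faces.

The spool is on top of the stool, centred. The open box is on the floor beside the stool on its +x side.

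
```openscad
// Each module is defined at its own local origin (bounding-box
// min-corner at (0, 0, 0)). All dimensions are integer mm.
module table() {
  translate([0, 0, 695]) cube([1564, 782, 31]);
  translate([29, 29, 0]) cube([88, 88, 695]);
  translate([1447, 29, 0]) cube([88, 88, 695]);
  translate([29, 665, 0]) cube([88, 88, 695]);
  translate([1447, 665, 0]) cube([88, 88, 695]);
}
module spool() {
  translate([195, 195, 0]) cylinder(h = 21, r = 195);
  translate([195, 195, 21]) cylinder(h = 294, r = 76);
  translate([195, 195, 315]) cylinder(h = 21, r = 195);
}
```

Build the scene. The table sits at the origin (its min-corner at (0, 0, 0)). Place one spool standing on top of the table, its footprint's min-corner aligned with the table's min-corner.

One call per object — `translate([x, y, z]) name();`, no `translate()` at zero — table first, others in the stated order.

table();
translate([0, 0, 726]) spool();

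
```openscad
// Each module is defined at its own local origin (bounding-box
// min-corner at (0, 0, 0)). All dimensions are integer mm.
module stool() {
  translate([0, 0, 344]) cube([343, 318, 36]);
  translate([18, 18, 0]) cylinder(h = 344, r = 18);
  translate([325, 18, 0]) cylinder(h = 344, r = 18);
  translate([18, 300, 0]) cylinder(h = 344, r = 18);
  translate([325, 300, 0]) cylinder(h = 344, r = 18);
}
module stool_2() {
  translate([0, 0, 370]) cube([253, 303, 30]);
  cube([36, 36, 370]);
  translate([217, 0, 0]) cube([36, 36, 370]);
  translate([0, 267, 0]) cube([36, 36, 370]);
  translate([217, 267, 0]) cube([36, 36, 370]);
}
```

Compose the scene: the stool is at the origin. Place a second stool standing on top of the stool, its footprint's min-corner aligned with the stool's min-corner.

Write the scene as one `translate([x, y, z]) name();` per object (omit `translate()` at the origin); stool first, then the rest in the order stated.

stool();
translate([0, 0, 380]) stool_2();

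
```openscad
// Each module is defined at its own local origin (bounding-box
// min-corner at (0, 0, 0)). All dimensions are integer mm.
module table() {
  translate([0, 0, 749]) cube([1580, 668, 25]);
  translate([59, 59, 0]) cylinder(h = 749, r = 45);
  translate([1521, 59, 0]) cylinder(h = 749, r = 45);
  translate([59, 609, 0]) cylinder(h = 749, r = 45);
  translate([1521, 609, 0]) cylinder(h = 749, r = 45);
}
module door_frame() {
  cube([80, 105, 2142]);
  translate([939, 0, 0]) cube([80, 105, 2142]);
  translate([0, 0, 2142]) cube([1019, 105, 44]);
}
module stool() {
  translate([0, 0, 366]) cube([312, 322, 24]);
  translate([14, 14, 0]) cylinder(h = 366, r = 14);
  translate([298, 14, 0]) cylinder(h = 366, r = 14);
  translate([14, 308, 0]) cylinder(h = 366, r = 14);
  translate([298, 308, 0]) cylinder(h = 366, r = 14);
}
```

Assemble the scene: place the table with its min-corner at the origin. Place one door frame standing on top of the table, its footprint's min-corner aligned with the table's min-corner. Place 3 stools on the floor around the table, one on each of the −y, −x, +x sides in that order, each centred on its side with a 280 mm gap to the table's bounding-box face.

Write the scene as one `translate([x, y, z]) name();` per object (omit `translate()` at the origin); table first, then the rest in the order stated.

table();
translate([0, 0, 774]) door_frame();
translate([634, -602, 0]) stool();
translate([-592, 173, 0]) stool();
translate([1860, 173, 0]) stool();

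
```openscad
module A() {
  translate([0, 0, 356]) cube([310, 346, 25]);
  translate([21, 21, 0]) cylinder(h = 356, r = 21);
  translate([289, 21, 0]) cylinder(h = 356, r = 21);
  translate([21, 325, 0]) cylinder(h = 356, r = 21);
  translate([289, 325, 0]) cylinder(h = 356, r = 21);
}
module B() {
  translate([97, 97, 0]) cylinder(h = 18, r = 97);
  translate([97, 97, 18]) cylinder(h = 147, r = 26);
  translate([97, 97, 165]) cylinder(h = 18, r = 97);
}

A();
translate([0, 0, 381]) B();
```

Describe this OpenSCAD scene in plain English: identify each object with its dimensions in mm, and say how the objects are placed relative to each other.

A is a four-legged stool. The seat is 310×346 mm, 25 mm thick, top at z = 381 mm. It stands on four round legs, each 42 mm in diameter, from z = 0 to the seat underside, each leg's axis is inset half a diameter from the nearest pair of seat edges (so the leg's bounding box is flush with the corner).

B is a spool: two coaxial disc flanges of radius 97 mm and thickness 18 mm, joined by a core cylinder of radius 26 mm and height 147 mm. The lower flange rests on z = 0 and the three cylinders share a vertical axis.

The spool is on top of the stool.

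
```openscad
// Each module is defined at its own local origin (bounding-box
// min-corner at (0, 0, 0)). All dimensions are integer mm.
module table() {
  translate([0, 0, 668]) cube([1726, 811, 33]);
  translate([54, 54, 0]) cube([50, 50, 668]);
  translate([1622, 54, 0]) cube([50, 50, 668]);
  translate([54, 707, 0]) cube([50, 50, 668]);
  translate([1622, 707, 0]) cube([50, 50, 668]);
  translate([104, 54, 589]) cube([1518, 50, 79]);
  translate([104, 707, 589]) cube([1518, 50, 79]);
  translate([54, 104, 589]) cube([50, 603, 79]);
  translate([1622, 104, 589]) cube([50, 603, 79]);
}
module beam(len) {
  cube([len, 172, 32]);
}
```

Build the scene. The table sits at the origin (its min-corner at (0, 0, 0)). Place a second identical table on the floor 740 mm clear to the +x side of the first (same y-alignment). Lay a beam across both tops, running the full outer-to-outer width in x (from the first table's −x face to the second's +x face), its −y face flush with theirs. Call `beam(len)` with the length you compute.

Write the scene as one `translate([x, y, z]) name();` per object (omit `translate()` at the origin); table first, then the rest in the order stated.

table();
translate([2466, 0, 0]) table();
translate([0, 0, 701]) beam(4192);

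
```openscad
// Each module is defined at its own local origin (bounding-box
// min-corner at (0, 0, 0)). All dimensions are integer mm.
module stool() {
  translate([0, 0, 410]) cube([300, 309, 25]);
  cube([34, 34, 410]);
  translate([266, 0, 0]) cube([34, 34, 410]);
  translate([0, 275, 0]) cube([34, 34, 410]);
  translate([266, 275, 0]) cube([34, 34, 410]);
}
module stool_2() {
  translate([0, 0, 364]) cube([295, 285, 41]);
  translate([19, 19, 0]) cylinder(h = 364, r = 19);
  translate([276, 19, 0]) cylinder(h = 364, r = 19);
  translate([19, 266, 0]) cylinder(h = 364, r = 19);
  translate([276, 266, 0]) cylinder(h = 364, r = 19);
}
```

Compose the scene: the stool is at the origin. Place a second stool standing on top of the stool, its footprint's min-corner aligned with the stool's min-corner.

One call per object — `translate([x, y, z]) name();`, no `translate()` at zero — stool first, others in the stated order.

stool();
translate([0, 0, 435]) stool_2();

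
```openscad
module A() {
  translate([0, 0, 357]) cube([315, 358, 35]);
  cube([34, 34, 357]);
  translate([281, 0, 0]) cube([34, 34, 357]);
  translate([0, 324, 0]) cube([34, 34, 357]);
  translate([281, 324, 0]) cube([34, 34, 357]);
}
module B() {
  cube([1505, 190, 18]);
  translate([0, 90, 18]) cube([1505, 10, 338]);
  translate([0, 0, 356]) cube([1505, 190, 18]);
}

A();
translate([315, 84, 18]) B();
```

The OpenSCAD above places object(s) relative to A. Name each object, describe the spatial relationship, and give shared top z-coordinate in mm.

Both tops at z = 392 mm.

A is a stool. B is an I-beam. The I-beam is beside the stool with their tops flush at z = 392. The shared top z-coordinate is 392 mm.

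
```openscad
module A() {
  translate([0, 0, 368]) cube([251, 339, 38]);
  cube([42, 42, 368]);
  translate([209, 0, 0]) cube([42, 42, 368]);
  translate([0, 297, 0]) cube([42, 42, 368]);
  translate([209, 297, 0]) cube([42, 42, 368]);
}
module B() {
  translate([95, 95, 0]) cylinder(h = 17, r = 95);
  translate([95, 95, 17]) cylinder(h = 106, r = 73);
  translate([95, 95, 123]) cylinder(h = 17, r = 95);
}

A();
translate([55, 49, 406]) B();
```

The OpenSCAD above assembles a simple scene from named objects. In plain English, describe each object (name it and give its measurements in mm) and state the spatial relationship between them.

A is a four-legged stool. The seat is 251×339 mm, 38 mm thick, top at z = 406 mm. It stands on four square legs, each 42×42 mm in cross-section, from z = 0 to the seat underside, each flush with a corner of the seat.

B is a spool: two coaxial disc flanges of radius 95 mm and thickness 17 mm, joined by a core cylinder of radius 73 mm and height 106 mm. The lower flange rests on z = 0 and the three cylinders share a vertical axis.

The spool is on top of the stool.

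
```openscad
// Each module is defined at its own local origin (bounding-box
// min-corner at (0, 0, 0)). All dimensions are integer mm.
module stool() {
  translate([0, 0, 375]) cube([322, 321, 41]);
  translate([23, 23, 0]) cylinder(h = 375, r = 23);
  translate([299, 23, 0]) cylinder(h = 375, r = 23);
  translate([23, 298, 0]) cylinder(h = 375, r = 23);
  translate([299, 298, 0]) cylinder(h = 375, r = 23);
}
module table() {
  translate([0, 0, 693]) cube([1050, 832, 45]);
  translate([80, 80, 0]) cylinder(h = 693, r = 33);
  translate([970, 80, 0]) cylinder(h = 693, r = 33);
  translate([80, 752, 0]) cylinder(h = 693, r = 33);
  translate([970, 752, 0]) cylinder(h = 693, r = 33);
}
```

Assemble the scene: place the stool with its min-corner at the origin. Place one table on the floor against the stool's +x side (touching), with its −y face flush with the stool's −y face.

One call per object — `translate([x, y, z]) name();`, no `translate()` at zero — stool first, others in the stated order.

stool();
translate([322, 0, 0]) table();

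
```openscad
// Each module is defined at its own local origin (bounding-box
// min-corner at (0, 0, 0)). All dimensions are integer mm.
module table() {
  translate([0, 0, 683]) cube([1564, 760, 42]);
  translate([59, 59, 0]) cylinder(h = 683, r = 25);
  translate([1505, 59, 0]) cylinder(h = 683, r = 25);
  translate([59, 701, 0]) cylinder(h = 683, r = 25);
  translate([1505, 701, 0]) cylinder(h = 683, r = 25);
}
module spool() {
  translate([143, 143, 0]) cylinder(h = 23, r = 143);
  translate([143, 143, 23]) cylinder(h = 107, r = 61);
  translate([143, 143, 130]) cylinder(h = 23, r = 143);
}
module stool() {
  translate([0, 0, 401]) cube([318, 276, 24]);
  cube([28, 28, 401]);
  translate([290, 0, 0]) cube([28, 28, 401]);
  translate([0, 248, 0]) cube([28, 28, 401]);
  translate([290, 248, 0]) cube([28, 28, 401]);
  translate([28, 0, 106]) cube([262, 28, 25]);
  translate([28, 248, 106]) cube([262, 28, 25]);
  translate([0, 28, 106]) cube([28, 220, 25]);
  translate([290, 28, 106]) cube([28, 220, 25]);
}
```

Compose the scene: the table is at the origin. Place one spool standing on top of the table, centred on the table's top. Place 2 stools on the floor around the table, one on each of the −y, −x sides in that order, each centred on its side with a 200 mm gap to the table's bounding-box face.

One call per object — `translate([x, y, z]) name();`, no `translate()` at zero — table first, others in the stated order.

table();
translate([639, 237, 725]) spool();
translate([623, -476, 0]) stool();
translate([-518, 242, 0]) stool();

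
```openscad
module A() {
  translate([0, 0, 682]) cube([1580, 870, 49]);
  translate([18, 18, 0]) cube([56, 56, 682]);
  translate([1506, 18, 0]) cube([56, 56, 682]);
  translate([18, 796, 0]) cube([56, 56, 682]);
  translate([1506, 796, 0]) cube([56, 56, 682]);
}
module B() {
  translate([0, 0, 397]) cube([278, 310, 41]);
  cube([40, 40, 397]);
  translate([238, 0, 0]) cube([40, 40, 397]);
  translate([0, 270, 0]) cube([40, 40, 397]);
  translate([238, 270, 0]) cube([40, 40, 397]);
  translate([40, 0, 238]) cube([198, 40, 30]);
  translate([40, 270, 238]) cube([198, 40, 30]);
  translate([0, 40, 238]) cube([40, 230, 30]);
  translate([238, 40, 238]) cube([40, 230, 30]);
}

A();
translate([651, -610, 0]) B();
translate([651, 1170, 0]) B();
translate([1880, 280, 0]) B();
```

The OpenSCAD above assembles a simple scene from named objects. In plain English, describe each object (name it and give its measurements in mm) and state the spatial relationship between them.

A is a table: top 1580 mm (x) × 870 mm (y), 49 mm thick, upper face at z = 731 mm, on four 56×56 mm square legs, each inset 18 mm from the nearest pair of top edges, running from z = 0 to the bottom of the top.

B is a four-legged stool. The seat is 278×310 mm, 41 mm thick, top at z = 438 mm. It stands on four square legs, each 40×40 mm in cross-section, from z = 0 to the seat underside, each flush with a corner of the seat. Four stretchers, 40 mm wide and 30 mm tall, connect adjacent legs with their undersides at z = 238 mm, each running between the inner faces of the legs it joins and aligned with the legs' outer faces on the other axis.

Three stools sit around the table at the −y, +y, +x sides.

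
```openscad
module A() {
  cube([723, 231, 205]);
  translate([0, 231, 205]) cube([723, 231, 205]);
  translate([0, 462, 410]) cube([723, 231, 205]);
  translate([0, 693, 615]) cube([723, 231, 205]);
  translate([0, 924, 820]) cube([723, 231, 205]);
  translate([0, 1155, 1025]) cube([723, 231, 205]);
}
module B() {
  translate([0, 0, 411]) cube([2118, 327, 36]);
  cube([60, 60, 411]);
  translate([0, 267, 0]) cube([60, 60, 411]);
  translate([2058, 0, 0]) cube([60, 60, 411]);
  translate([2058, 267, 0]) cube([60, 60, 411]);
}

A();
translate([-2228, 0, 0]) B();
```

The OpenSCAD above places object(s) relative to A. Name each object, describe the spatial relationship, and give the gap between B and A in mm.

A is a staircase. B is a bench. The bench is on the floor beside the staircase on its −x side. The gap between the bench and the staircase is 110 mm.

The bench's nearest face is 110 mm from the staircase's −x face.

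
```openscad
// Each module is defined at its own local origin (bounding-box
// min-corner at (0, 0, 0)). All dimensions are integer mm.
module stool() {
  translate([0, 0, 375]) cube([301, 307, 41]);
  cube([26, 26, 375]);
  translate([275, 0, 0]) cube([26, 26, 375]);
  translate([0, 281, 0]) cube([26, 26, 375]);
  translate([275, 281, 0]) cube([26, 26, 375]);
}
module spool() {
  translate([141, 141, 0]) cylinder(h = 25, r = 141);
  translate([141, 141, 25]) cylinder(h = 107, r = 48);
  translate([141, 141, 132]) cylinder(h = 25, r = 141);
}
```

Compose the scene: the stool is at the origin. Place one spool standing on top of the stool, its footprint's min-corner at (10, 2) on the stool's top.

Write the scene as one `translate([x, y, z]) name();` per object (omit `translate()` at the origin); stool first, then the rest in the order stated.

stool();
translate([10, 2, 416]) spool();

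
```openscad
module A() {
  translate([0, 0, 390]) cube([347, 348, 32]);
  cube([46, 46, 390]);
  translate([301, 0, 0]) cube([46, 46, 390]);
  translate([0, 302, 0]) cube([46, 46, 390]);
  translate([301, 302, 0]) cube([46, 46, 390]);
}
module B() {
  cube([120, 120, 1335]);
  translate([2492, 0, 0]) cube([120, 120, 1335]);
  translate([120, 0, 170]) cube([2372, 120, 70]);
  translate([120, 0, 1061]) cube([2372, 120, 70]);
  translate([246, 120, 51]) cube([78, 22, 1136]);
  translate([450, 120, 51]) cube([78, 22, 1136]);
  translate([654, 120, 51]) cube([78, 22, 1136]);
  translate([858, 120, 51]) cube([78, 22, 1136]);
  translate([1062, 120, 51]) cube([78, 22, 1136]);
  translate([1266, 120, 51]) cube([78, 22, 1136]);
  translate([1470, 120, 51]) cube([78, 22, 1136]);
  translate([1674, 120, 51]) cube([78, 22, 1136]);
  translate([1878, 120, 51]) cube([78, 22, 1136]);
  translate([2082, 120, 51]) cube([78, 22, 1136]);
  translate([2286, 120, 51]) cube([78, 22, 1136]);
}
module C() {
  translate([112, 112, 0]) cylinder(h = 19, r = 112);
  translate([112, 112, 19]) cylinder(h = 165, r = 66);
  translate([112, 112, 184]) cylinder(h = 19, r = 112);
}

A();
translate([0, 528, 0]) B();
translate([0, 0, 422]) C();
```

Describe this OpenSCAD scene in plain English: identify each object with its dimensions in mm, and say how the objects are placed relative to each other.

A is a four-legged stool. The seat is a 347×348×32 mm slab whose top surface is at z = 422 mm; four square legs, each 46×46 mm in cross-section, run from the floor (z = 0) to the underside of the seat, each flush with a corner of the seat.

B is a fence section. Two 120×120 mm posts, 1335 mm tall, stand on the floor with a clear span of 2372 mm between their inner faces. Two horizontal rails of 120×70 mm section span the gap between the posts with their undersides at z = 170 mm and z = 1061 mm, flush with the posts' −y face. 11 pickets, each 78 mm wide, 22 mm thick and 1136 mm tall, are fixed to the +y face of the rails with their bottoms at z = 51 mm, evenly spaced across the span with equal gaps (rounded down to the nearest mm) at the −x end and between each pair — any rounding remainder accumulates at the +x end.

C is a spool: two coaxial disc flanges of radius 112 mm and thickness 19 mm, joined by a core cylinder of radius 66 mm and height 165 mm. The lower flange rests on z = 0 and the three cylinders share a vertical axis.

The fence section is on the floor beside the stool on its +y side. The spool is on top of the stool.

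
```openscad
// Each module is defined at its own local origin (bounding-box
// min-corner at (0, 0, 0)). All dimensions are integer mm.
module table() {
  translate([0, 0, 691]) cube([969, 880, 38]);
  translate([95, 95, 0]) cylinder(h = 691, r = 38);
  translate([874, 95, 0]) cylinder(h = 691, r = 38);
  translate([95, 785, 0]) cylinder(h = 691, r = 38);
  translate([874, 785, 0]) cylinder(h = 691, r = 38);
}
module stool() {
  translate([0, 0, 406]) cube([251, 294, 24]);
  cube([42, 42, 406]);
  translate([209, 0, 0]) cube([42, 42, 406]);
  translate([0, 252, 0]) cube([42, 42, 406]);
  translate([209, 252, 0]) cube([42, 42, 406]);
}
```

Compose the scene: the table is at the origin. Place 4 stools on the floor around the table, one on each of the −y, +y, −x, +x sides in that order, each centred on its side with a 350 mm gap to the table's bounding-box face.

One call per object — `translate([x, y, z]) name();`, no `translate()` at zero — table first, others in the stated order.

table();
translate([359, -644, 0]) stool();
translate([359, 1230, 0]) stool();
translate([-601, 293, 0]) stool();
translate([1319, 293, 0]) stool();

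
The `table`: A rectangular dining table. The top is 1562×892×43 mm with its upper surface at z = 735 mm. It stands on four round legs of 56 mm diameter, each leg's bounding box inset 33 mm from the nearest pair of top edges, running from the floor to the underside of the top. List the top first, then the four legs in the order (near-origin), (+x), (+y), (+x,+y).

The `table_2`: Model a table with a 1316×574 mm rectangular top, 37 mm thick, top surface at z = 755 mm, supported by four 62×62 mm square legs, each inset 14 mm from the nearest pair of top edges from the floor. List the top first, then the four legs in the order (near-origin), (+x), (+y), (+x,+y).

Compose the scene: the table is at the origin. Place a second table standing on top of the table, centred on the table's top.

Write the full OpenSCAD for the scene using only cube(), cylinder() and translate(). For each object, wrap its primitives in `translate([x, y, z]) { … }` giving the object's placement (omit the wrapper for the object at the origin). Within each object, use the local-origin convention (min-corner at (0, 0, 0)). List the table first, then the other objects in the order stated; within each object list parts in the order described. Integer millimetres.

translate([0, 0, 692]) cube([1562, 892, 43]);
translate([61, 61, 0]) cylinder(h = 692, r = 28);
translate([1501, 61, 0]) cylinder(h = 692, r = 28);
translate([61, 831, 0]) cylinder(h = 692, r = 28);
translate([1501, 831, 0]) cylinder(h = 692, r = 28);
translate([123, 159, 735]) {
  translate([0, 0, 718]) cube([1316, 574, 37]);
  translate([14, 14, 0]) cube([62, 62, 718]);
  translate([1240, 14, 0]) cube([62, 62, 718]);
  translate([14, 498, 0]) cube([62, 62, 718]);
  translate([1240, 498, 0]) cube([62, 62, 718]);
}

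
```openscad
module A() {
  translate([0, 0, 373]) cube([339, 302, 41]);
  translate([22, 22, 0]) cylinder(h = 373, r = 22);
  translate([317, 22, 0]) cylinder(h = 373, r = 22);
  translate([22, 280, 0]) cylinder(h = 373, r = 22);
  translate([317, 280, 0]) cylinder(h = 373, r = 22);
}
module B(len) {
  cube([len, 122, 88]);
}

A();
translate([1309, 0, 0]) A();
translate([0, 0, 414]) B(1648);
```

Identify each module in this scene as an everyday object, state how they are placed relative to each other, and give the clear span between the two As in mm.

A is a stool. B is a beam. A beam spans the tops of two stools. The clear span between the two stools is 970 mm.

Second stool starts at x = 1309; first ends at x = 339; clear span = 1309 − 339 = 970 mm.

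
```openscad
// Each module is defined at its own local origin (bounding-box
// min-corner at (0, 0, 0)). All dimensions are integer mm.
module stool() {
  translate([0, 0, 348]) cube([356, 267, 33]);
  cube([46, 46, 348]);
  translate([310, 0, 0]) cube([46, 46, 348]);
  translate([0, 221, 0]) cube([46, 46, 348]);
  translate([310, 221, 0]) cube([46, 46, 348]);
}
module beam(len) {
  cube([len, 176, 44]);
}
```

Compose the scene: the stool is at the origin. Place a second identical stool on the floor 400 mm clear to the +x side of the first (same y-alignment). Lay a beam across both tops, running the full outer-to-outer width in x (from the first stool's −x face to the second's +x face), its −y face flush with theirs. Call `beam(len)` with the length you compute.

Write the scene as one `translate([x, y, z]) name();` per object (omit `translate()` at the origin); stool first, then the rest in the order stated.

stool();
translate([756, 0, 0]) stool();
translate([0, 0, 381]) beam(1112);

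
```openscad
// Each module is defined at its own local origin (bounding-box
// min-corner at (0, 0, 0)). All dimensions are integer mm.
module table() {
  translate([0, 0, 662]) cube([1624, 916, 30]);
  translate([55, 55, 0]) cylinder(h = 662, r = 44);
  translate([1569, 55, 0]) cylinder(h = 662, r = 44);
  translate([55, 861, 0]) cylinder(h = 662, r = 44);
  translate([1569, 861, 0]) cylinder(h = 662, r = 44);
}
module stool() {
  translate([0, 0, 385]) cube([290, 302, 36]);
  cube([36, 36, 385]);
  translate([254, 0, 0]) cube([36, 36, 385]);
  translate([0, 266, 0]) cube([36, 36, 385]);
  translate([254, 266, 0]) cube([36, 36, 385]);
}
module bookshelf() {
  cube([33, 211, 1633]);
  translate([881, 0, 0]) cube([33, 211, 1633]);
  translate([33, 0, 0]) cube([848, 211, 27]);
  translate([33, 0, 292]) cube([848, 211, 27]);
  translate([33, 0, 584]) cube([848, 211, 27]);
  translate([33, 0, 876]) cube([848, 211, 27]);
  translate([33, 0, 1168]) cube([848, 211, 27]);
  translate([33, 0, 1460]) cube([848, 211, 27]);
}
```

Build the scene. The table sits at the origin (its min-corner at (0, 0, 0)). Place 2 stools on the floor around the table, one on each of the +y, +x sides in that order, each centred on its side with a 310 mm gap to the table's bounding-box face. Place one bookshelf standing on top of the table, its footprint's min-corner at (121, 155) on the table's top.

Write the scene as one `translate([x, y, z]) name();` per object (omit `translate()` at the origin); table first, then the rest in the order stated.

table();
translate([667, 1226, 0]) stool();
translate([1934, 307, 0]) stool();
translate([121, 155, 692]) bookshelf();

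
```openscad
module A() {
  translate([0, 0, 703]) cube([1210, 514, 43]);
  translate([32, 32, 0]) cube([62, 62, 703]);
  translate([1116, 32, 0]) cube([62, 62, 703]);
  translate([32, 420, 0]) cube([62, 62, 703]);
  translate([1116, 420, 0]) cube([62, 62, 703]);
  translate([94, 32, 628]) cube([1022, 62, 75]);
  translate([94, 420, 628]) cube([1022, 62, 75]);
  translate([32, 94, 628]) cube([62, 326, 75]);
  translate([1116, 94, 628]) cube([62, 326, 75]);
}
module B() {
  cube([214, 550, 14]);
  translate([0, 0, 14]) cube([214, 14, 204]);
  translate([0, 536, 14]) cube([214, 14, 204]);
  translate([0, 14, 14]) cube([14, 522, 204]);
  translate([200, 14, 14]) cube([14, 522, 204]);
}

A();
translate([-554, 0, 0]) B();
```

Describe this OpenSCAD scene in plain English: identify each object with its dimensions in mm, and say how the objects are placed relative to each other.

A is a rectangular dining table. The top is 1210×514×43 mm with its upper surface at z = 746 mm. It stands on four 62×62 mm square legs, each inset 32 mm from the nearest pair of top edges, running from the floor to the underside of the top. Four apron rails, 62 mm thick and 75 mm tall, run between adjacent legs with their top edges flush with the underside of the top and their outer faces flush with the legs' outer faces.

B is an open storage box with external size 214×550×218 mm and wall thickness 14 mm (the base is also 14 mm thick). The base covers the whole footprint; the four walls stand on the base, with the y-facing walls full-width and the x-facing walls fitting between their inner faces.

The open box is on the floor beside the table on its −x side.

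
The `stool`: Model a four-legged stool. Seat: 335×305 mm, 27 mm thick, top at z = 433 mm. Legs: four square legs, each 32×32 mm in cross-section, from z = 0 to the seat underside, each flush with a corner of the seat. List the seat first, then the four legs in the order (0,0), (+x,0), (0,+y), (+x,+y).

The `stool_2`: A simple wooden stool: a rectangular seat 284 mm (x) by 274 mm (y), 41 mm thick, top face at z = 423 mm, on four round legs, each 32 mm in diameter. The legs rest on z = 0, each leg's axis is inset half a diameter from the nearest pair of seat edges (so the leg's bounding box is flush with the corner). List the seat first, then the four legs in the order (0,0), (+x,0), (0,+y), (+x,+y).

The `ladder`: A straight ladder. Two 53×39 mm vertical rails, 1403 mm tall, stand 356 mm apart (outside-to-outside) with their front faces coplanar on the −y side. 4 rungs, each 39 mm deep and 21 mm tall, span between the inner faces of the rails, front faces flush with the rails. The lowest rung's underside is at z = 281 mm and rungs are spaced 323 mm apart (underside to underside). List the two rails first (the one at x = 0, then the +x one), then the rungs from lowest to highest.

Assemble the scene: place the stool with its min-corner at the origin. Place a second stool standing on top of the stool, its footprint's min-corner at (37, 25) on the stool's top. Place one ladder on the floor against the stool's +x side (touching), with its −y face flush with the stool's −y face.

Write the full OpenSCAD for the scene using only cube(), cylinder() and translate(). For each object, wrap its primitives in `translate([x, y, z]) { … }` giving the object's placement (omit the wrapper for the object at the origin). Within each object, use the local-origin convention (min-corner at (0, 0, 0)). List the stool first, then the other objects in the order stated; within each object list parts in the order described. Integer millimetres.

translate([0, 0, 406]) cube([335, 305, 27]);
cube([32, 32, 406]);
translate([303, 0, 0]) cube([32, 32, 406]);
translate([0, 273, 0]) cube([32, 32, 406]);
translate([303, 273, 0]) cube([32, 32, 406]);
translate([37, 25, 433]) {
  translate([0, 0, 382]) cube([284, 274, 41]);
  translate([16, 16, 0]) cylinder(h = 382, r = 16);
  translate([268, 16, 0]) cylinder(h = 382, r = 16);
  translate([16, 258, 0]) cylinder(h = 382, r = 16);
  translate([268, 258, 0]) cylinder(h = 382, r = 16);
}
translate([335, 0, 0]) {
  cube([53, 39, 1403]);
  translate([303, 0, 0]) cube([53, 39, 1403]);
  translate([53, 0, 281]) cube([250, 39, 21]);
  translate([53, 0, 604]) cube([250, 39, 21]);
  translate([53, 0, 927]) cube([250, 39, 21]);
  translate([53, 0, 1250]) cube([250, 39, 21]);
}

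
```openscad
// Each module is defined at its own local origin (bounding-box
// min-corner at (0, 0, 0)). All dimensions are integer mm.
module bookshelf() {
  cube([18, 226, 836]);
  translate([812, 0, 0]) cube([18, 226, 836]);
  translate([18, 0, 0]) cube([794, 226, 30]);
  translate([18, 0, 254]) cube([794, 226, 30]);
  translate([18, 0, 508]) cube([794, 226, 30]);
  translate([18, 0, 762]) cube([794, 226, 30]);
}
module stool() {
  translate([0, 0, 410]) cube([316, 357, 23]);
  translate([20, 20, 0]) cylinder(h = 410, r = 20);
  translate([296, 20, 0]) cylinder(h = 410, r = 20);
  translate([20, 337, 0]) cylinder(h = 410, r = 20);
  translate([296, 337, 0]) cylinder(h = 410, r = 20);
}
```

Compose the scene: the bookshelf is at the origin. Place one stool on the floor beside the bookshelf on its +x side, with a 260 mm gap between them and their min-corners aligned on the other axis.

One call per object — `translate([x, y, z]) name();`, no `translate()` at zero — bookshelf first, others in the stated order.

bookshelf();
translate([1090, 0, 0]) stool();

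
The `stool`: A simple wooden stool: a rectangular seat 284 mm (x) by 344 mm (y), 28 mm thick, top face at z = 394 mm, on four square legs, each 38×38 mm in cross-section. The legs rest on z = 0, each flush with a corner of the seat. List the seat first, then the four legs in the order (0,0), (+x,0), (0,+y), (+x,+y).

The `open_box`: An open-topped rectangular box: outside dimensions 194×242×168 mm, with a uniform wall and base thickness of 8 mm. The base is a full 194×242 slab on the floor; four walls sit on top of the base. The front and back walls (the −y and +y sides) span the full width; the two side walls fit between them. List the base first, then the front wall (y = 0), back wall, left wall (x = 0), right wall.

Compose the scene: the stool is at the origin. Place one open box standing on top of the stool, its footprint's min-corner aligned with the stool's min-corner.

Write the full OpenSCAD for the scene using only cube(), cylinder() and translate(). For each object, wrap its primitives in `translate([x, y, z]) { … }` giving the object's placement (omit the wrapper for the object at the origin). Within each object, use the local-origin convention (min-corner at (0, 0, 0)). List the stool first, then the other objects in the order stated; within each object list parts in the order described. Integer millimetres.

translate([0, 0, 366]) cube([284, 344, 28]);
cube([38, 38, 366]);
translate([246, 0, 0]) cube([38, 38, 366]);
translate([0, 306, 0]) cube([38, 38, 366]);
translate([246, 306, 0]) cube([38, 38, 366]);
translate([0, 0, 394]) {
  cube([194, 242, 8]);
  translate([0, 0, 8]) cube([194, 8, 160]);
  translate([0, 234, 8]) cube([194, 8, 160]);
  translate([0, 8, 8]) cube([8, 226, 160]);
  translate([186, 8, 8]) cube([8, 226, 160]);
}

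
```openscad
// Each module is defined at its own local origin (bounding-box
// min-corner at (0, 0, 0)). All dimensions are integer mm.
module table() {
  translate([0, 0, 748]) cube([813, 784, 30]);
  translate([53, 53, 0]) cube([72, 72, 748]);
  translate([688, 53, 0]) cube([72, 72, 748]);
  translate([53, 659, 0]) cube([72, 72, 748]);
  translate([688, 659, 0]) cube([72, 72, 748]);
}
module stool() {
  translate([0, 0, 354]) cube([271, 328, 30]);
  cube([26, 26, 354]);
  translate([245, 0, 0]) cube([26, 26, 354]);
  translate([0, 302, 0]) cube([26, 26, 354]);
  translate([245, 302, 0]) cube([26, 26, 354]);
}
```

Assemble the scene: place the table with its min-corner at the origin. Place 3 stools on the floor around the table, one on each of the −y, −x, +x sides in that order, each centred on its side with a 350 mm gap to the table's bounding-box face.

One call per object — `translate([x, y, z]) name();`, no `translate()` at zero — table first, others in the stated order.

table();
translate([271, -678, 0]) stool();
translate([-621, 228, 0]) stool();
translate([1163, 228, 0]) stool();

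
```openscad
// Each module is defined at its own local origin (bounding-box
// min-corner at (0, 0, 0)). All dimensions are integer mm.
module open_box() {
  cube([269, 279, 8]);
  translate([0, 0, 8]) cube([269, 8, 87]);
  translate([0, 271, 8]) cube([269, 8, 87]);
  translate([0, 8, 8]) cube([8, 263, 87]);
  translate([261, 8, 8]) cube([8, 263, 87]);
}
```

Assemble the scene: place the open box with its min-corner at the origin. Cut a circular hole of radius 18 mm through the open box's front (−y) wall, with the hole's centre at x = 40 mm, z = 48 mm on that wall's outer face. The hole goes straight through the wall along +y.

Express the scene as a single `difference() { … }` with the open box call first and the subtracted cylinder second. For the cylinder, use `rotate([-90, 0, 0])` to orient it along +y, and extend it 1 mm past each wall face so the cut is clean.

difference() {
  open_box();
  translate([40, -1, 48]) rotate([-90, 0, 0]) cylinder(h = 10, r = 18);
}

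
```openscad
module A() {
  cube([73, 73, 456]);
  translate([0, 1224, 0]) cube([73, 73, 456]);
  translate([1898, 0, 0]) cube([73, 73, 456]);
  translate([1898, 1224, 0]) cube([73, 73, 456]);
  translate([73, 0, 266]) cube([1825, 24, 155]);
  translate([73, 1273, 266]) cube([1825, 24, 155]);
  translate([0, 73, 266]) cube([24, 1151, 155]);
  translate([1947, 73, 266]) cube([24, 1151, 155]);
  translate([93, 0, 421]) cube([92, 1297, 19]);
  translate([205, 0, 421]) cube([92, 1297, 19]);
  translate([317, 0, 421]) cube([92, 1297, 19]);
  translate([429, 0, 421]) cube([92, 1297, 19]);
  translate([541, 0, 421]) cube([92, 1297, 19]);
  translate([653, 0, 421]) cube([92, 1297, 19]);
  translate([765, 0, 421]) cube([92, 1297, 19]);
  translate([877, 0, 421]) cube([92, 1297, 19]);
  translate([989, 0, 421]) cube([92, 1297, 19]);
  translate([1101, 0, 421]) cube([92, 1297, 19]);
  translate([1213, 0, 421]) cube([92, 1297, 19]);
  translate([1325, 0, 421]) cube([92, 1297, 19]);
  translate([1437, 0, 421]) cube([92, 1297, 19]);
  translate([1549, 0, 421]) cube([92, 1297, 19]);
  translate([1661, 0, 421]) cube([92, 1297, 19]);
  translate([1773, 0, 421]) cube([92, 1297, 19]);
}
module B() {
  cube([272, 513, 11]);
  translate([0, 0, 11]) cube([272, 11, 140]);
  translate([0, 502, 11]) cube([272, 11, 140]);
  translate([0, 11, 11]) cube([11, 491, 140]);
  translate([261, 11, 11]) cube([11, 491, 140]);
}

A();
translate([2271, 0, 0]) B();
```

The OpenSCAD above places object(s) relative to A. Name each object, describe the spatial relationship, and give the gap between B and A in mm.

A is a bed frame. B is an open box. The open box is on the floor beside the bed frame on its +x side. The gap between the open box and the bed frame is 300 mm.

The open box's nearest face is 300 mm from the bed frame's +x face.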